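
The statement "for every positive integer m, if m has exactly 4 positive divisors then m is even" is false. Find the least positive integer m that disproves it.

A counterexample is any positive integer m such that m has exactly 4 positive divisors but m is odd; we check each in order.
m = 6: divisors of 6: 1, 2, 3, 6; 6 is even.
m = 8: divisors of 8: 1, 2, 4, 8; 8 is even.
m = 10: divisors of 10: 1, 2, 5, 10; 10 is even.
m = 14: divisors of 14: 1, 2, 7, 14; 14 is even.
m = 15: divisors of 15: 1, 3, 5, 15; 15 is odd.

m = 15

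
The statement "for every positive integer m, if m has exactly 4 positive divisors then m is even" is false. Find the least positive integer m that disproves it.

Check each positive integer m in order until m has exactly 4 positive divisors but m is odd.
The first 4 eligible values, up to m = 14, all satisfy the conclusion.
m = 15: divisors of 15: 1, 3, 5, 15; 15 is odd.

m = 15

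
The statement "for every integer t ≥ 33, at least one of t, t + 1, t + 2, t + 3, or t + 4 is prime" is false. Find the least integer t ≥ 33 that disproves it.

The first 15 eligible values, up to t = 47, all satisfy the conclusion.
t = 48: 48 = 2 × 24; 49 = 7 × 7; 50 = 2 × 25; 51 = 3 × 17; 52 = 2 × 26 — all composite.
Thus t = 48 disproves the claim, and no smaller t works.

t = 48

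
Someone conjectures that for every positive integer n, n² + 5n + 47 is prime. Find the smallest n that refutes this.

We need the least positive integer n for which n² + 5n + 47 is not prime.
For n = 1, 2, 3, 4, …, 35, 36, 37 the conclusion holds.
n = 38: n² + 5n + 47 = 1681 = 41 × 41, composite.
Thus n = 38 disproves the claim, and no smaller n works.

n = 38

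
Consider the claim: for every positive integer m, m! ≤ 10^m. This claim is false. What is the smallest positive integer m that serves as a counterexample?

m = 25

We need the least positive integer m for which m! > 10^m.
The first 24 eligible values, up to m = 24, all satisfy the conclusion.
m = 25: m! = 15511210043330985984000000 and 10^m = 10000000000000000000000000, so 15511210043330985984000000 > 10000000000000000000000000.
Thus m = 25 disproves the claim, and no smaller m works.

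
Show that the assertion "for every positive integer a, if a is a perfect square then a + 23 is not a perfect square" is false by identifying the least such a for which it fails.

a = 121

The first 10 eligible values, up to a = 100, all satisfy the conclusion.
a = 121: 121 = 11² and 121 + 23 = 144 = 12².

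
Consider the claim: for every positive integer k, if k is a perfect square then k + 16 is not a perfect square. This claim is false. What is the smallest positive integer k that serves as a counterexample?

A counterexample is any positive integer k such that k is a perfect square but k + 16 is a perfect square; we check each in order.
k = 1: 1 + 16 = 17, not a perfect square.
k = 4: 4 + 16 = 20, not a perfect square.
k = 9: 9 = 3² and 9 + 16 = 25 = 5².
Thus k = 9 disproves the claim, and no smaller k works.

k = 9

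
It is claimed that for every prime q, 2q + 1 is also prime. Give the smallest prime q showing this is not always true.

q = 7

Check each prime q in order until 2q + 1 is not prime.
For q = 2, 3, 5 the conclusion holds.
q = 7: 2q + 1 = 15 = 3 × 5, not prime.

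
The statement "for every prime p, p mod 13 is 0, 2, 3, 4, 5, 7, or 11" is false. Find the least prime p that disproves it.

p = 2: 2 mod 13 = 2.
p = 3: 3 mod 13 = 3.
p = 5: 5 mod 13 = 5.
p = 7: 7 mod 13 = 7.
p = 11: 11 mod 13 = 11.
p = 13: 13 mod 13 = 0.
p = 17: 17 mod 13 = 4.
p = 19: 19 mod 13 = 6 — not in {0, 2, 3, 4, 5, 7, 11}.
Hence p = 19 is a counterexample.

p = 19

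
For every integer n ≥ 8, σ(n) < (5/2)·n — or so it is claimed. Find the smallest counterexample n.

n = 24

Check each integer n ≥ 8 in order until the claim fails.
For n = 8, 9, 10, 11, …, 21, 22, 23 the conclusion holds.
n = 24: σ(24) = 60; 60 ≥ 60.
So n = 24 is the smallest counterexample.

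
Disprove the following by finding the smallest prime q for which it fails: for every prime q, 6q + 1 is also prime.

q = 19

Check each prime q in order until 6q + 1 is not prime.
For q = 2, 3, 5, 7, 11, 13, 17 the conclusion holds.
q = 19: 6q + 1 = 115 = 5 × 23, not prime.
So q = 19 is the smallest counterexample.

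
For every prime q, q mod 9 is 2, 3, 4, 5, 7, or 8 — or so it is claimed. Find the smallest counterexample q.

A counterexample is any prime q such that the claim fails; we check each in order.
For q = 2, 3, 5, 7, 11, 13, 17 the conclusion holds.
q = 19: 19 mod 9 = 1 — not in {2, 3, 4, 5, 7, 8}.
Thus q = 19 disproves the claim, and no smaller q works.

q = 19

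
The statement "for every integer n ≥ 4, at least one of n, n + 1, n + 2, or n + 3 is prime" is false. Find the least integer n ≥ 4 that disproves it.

n = 24

We need the least integer n ≥ 4 for which n, n + 1, n + 2, n + 3 are all composite.
For n = 4, 5, 6, 7, …, 21, 22, 23 the conclusion holds.
n = 24: 24 = 2 × 12; 25 = 5 × 5; 26 = 2 × 13; 27 = 3 × 9 — all composite.
Hence n = 24 is a counterexample.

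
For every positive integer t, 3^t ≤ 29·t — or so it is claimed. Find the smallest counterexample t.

t = 5

Check each positive integer t in order until 3^t > 29·t.
t = 1: 3^t = 3 and 29·t = 29, so 3 ≤ 29.
t = 2: 3^t = 9 and 29·t = 58, so 9 ≤ 58.
t = 3: 3^t = 27 and 29·t = 87, so 27 ≤ 87.
t = 4: 3^t = 81 and 29·t = 116, so 81 ≤ 116.
t = 5: 3^t = 243 and 29·t = 145, so 243 > 145.
So t = 5 is the smallest counterexample.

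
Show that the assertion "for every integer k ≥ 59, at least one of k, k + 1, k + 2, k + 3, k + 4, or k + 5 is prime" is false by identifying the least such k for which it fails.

We need the least integer k ≥ 59 for which k, k + 1, k + 2, k + 3, k + 4, k + 5 are all composite.
For k = 59, 60, 61, 62, …, 87, 88, 89 the conclusion holds.
k = 90: 90 = 2 × 45; 91 = 7 × 13; 92 = 2 × 46; 93 = 3 × 31; 94 = 2 × 47; 95 = 5 × 19 — all composite.
Hence k = 90 is a counterexample.

k = 90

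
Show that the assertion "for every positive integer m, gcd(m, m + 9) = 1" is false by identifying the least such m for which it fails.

m = 3

Check each positive integer m in order until gcd(m, m + 9) > 1.
m = 1: gcd(1, 10) = 1.
m = 2: gcd(2, 11) = 1.
m = 3: gcd(3, 12) = 3.
So m = 3 is the smallest counterexample.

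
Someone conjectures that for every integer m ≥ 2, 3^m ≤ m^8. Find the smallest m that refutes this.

m = 23

For m = 2, 3, 4, 5, …, 20, 21, 22 the conclusion holds.
m = 23: 3^m = 94143178827 and m^8 = 78310985281, so 94143178827 > 78310985281.
So m = 23 is the smallest counterexample.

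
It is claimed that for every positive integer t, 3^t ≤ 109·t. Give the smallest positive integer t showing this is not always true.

Check each positive integer t in order until 3^t > 109·t.
The first 5 eligible values, up to t = 5, all satisfy the conclusion.
t = 6: 3^t = 729 and 109·t = 654, so 729 > 654.

t = 6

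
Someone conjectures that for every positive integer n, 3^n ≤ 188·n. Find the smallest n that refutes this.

n = 7

n = 1: 3^n = 3 and 188·n = 188, so 3 ≤ 188.
n = 2: 3^n = 9 and 188·n = 376, so 9 ≤ 376.
n = 3: 3^n = 27 and 188·n = 564, so 27 ≤ 564.
n = 4: 3^n = 81 and 188·n = 752, so 81 ≤ 752.
n = 5: 3^n = 243 and 188·n = 940, so 243 ≤ 940.
n = 6: 3^n = 729 and 188·n = 1128, so 729 ≤ 1128.
n = 7: 3^n = 2187 and 188·n = 1316, so 2187 > 1316.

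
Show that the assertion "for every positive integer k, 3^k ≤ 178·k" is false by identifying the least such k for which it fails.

A counterexample is any positive integer k such that 3^k > 178·k; we check each in order.
For k = 1, 2, 3, 4, 5, 6 the conclusion holds.
k = 7: 3^k = 2187 and 178·k = 1246, so 2187 > 1246.

k = 7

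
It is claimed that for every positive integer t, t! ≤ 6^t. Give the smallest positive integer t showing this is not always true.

t = 14

For t = 1, 2, 3, 4, …, 11, 12, 13 the conclusion holds.
t = 14: t! = 87178291200 and 6^t = 78364164096, so 87178291200 > 78364164096.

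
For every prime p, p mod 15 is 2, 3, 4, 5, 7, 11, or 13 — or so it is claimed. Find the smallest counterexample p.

The first 8 eligible values, up to p = 19, all satisfy the conclusion.
p = 23: 23 mod 15 = 8 — not in {2, 3, 4, 5, 7, 11, 13}.

p = 23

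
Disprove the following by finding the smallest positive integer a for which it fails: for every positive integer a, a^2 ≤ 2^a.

a = 3

We need the least positive integer a for which a^2 > 2^a.
a = 1: a^2 = 1 and 2^a = 2, so 1 ≤ 2.
a = 2: a^2 = 4 and 2^a = 4, so 4 ≤ 4.
a = 3: a^2 = 9 and 2^a = 8, so 9 > 8.
Thus a = 3 disproves the claim, and no smaller a works.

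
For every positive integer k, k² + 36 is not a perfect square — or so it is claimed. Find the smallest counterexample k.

A counterexample is any positive integer k such that k² + 36 is a perfect square; we check each in order.
The first 7 eligible values, up to k = 7, all satisfy the conclusion.
k = 8: 8² + 36 = 100 = 10², a perfect square.
So k = 8 is the smallest counterexample.

k = 8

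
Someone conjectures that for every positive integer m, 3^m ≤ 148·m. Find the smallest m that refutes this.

m = 7

A counterexample is any positive integer m such that 3^m > 148·m; we check each in order.
The first 6 eligible values, up to m = 6, all satisfy the conclusion.
m = 7: 3^m = 2187 and 148·m = 1036, so 2187 > 1036.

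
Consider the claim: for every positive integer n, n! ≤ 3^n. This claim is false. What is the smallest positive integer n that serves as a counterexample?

Check each positive integer n in order until n! > 3^n.
For n = 1, 2, 3, 4, 5, 6 the conclusion holds.
n = 7: n! = 5040 and 3^n = 2187, so 5040 > 2187.
Hence n = 7 is a counterexample.

n = 7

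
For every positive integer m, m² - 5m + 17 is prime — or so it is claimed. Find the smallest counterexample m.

m = 13

A counterexample is any positive integer m such that m² - 5m + 17 is not prime; we check each in order.
The first 12 eligible values, up to m = 12, all satisfy the conclusion.
m = 13: m² - 5m + 17 = 121 = 11 × 11, composite.
Hence m = 13 is a counterexample.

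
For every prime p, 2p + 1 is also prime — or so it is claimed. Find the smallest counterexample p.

p = 7

A counterexample is any prime p such that 2p + 1 is not prime; we check each in order.
For p = 2, 3, 5 the conclusion holds.
p = 7: 2p + 1 = 15 = 3 × 5, not prime.
So p = 7 is the smallest counterexample.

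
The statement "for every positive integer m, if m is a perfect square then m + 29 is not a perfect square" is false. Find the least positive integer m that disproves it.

Check each positive integer m in order until m is a perfect square but m + 29 is a perfect square.
The first 13 eligible values, up to m = 169, all satisfy the conclusion.
m = 196: 196 = 14² and 196 + 29 = 225 = 15².

m = 196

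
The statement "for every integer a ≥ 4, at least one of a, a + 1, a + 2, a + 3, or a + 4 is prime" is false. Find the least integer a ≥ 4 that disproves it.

a = 24

We need the least integer a ≥ 4 for which a, a + 1, a + 2, a + 3, a + 4 are all composite.
The first 20 eligible values, up to a = 23, all satisfy the conclusion.
a = 24: 24 = 2 × 12; 25 = 5 × 5; 26 = 2 × 13; 27 = 3 × 9; 28 = 2 × 14 — all composite.
So a = 24 is the smallest counterexample.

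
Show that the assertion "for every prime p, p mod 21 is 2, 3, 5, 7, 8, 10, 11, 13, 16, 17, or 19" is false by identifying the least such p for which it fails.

A counterexample is any prime p such that the claim fails; we check each in order.
For p = 2, 3, 5, 7, …, 29, 31, 37 the conclusion holds.
p = 41: 41 mod 21 = 20 — not in {2, 3, 5, 7, 8, 10, 11, 13, 16, 17, 19}.
Hence p = 41 is a counterexample.

p = 41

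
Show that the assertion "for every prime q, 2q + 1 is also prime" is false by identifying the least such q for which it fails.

q = 7

Check each prime q in order until 2q + 1 is not prime.
For q = 2, 3, 5 the conclusion holds.
q = 7: 2q + 1 = 15 = 3 × 5, not prime.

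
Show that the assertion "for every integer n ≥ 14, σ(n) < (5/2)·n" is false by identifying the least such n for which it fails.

A counterexample is any integer n ≥ 14 such that the claim fails; we check each in order.
The first 10 eligible values, up to n = 23, all satisfy the conclusion.
n = 24: σ(24) = 60; 60 ≥ 60.
So n = 24 is the smallest counterexample.

n = 24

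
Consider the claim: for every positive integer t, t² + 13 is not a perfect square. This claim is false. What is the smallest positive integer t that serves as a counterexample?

The first 5 eligible values, up to t = 5, all satisfy the conclusion.
t = 6: 6² + 13 = 49 = 7², a perfect square.

t = 6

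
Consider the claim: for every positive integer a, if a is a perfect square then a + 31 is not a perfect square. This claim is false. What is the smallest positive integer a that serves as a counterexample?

a = 225

A counterexample is any positive integer a such that a is a perfect square but a + 31 is a perfect square; we check each in order.
The first 14 eligible values, up to a = 196, all satisfy the conclusion.
a = 225: 225 = 15² and 225 + 31 = 256 = 16².
So a = 225 is the smallest counterexample.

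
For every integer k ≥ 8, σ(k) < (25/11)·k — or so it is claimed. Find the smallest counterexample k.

k = 12

We need the least integer k ≥ 8 for which the claim fails.
k = 8: σ(8) = 15; 15 < 200/11.
k = 9: σ(9) = 13; 13 < 225/11.
k = 10: σ(10) = 18; 18 < 250/11.
k = 11: σ(11) = 12; 12 < 25.
k = 12: σ(12) = 28; 28 ≥ 300/11.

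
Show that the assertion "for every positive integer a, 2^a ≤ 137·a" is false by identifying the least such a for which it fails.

We need the least positive integer a for which 2^a > 137·a.
The first 10 eligible values, up to a = 10, all satisfy the conclusion.
a = 11: 2^a = 2048 and 137·a = 1507, so 2048 > 1507.
So a = 11 is the smallest counterexample.

a = 11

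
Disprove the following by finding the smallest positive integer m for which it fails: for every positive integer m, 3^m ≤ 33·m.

m = 5

m = 1: 3^m = 3 and 33·m = 33, so 3 ≤ 33.
m = 2: 3^m = 9 and 33·m = 66, so 9 ≤ 66.
m = 3: 3^m = 27 and 33·m = 99, so 27 ≤ 99.
m = 4: 3^m = 81 and 33·m = 132, so 81 ≤ 132.
m = 5: 3^m = 243 and 33·m = 165, so 243 > 165.
So m = 5 is the smallest counterexample.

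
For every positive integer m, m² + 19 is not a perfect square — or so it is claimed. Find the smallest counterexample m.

m = 9

m = 1: 1² + 19 = 20, not a perfect square.
m = 2: 2² + 19 = 23, not a perfect square.
m = 3: 3² + 19 = 28, not a perfect square.
m = 4: 4² + 19 = 35, not a perfect square.
m = 5: 5² + 19 = 44, not a perfect square.
m = 6: 6² + 19 = 55, not a perfect square.
m = 7: 7² + 19 = 68, not a perfect square.
m = 8: 8² + 19 = 83, not a perfect square.
m = 9: 9² + 19 = 100 = 10², a perfect square.
Hence m = 9 is a counterexample.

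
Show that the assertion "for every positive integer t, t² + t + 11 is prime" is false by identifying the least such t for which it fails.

For t = 1, 2, 3, 4, 5, 6, 7, 8, 9 the conclusion holds.
t = 10: t² + t + 11 = 121 = 11 × 11, composite.
Hence t = 10 is a counterexample.

t = 10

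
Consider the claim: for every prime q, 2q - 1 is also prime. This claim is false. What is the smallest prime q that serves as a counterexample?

For q = 2, 3 the conclusion holds.
q = 5: 2q - 1 = 9 = 3 × 3, not prime.

q = 5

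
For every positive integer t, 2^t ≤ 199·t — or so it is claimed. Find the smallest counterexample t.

Check each positive integer t in order until 2^t > 199·t.
The first 11 eligible values, up to t = 11, all satisfy the conclusion.
t = 12: 2^t = 4096 and 199·t = 2388, so 4096 > 2388.
Thus t = 12 disproves the claim, and no smaller t works.

t = 12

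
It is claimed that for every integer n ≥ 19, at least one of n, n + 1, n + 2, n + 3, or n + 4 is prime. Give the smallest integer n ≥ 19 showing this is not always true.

n = 24

For n = 19, 20, 21, 22, 23 the conclusion holds.
n = 24: 24 = 2 × 12; 25 = 5 × 5; 26 = 2 × 13; 27 = 3 × 9; 28 = 2 × 14 — all composite.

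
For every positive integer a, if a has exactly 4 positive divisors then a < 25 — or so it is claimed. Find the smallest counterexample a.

We need the least positive integer a for which a has exactly 4 positive divisors but the claim fails.
a = 6: τ(6) = 4; 6 < 25.
a = 8: τ(8) = 4; 8 < 25.
a = 10: τ(10) = 4; 10 < 25.
a = 14: τ(14) = 4; 14 < 25.
a = 15: τ(15) = 4; 15 < 25.
a = 21: τ(21) = 4; 21 < 25.
a = 22: τ(22) = 4; 22 < 25.
a = 26: τ(26) = 4; 26 ≥ 25.
Thus a = 26 disproves the claim, and no smaller a works.

a = 26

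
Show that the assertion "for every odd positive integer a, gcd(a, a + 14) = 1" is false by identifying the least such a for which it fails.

For a = 1, 3, 5 the conclusion holds.
a = 7: gcd(7, 21) = 7.
So a = 7 is the smallest counterexample.

a = 7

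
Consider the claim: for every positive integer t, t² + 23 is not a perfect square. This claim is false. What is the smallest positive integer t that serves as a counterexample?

For t = 1, 2, 3, 4, 5, 6, 7, 8, 9, 10 the conclusion holds.
t = 11: 11² + 23 = 144 = 12², a perfect square.

t = 11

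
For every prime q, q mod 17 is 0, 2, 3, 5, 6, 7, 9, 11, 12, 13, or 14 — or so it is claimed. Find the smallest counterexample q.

q = 59

We need the least prime q for which the claim fails.
For q = 2, 3, 5, 7, …, 43, 47, 53 the conclusion holds.
q = 59: 59 mod 17 = 8 — not in {0, 2, 3, 5, 6, 7, 9, 11, 12, 13, 14}.
Hence q = 59 is a counterexample.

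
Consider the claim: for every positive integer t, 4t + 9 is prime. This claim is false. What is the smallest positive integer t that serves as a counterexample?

t = 3

Check each positive integer t in order until 4t + 9 is not prime.
For t = 1, 2 the conclusion holds.
t = 3: 4t + 9 = 21 = 3 × 7, composite.
Hence t = 3 is a counterexample.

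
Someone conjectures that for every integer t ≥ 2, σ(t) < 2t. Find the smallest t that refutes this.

t = 6

We need the least integer t ≥ 2 for which the claim fails.
t = 2: σ(2) = 3; 3 < 4.
t = 3: σ(3) = 4; 4 < 6.
t = 4: σ(4) = 7; 7 < 8.
t = 5: σ(5) = 6; 6 < 10.
t = 6: σ(6) = 12; 12 ≥ 12.
Thus t = 6 disproves the claim, and no smaller t works.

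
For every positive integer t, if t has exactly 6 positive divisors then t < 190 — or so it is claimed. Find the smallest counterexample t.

t = 207

A counterexample is any positive integer t such that t has exactly 6 positive divisors but the claim fails; we check each in order.
The first 27 eligible values, up to t = 188, all satisfy the conclusion.
t = 207: τ(207) = 6; 207 ≥ 190.
Hence t = 207 is a counterexample.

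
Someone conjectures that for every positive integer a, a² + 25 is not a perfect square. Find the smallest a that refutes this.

We need the least positive integer a for which a² + 25 is a perfect square.
The first 11 eligible values, up to a = 11, all satisfy the conclusion.
a = 12: 12² + 25 = 169 = 13², a perfect square.
So a = 12 is the smallest counterexample.

a = 12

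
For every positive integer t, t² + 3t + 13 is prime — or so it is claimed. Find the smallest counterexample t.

A counterexample is any positive integer t such that t² + 3t + 13 is not prime; we check each in order.
t = 1: t² + 3t + 13 = 17, prime.
t = 2: t² + 3t + 13 = 23, prime.
t = 3: t² + 3t + 13 = 31, prime.
t = 4: t² + 3t + 13 = 41, prime.
t = 5: t² + 3t + 13 = 53, prime.
t = 6: t² + 3t + 13 = 67, prime.
t = 7: t² + 3t + 13 = 83, prime.
t = 8: t² + 3t + 13 = 101, prime.
t = 9: t² + 3t + 13 = 121 = 11 × 11, composite.
Thus t = 9 disproves the claim, and no smaller t works.

t = 9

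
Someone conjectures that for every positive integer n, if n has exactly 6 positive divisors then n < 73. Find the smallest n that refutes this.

The first 11 eligible values, up to n = 68, all satisfy the conclusion.
n = 75: τ(75) = 6; 75 ≥ 73.

n = 75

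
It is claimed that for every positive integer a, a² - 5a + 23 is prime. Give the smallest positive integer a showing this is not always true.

We need the least positive integer a for which a² - 5a + 23 is not prime.
The first 18 eligible values, up to a = 18, all satisfy the conclusion.
a = 19: a² - 5a + 23 = 289 = 17 × 17, composite.

a = 19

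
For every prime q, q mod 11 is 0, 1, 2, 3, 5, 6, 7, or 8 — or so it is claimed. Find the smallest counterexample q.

A counterexample is any prime q such that the claim fails; we check each in order.
For q = 2, 3, 5, 7, 11, 13, 17, 19, 23, 29 the conclusion holds.
q = 31: 31 mod 11 = 9 — not in {0, 1, 2, 3, 5, 6, 7, 8}.

q = 31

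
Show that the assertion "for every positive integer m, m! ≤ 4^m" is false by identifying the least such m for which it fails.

We need the least positive integer m for which m! > 4^m.
The first 8 eligible values, up to m = 8, all satisfy the conclusion.
m = 9: m! = 362880 and 4^m = 262144, so 362880 > 262144.

m = 9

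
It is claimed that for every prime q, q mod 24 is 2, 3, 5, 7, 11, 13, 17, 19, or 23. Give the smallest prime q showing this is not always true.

q = 73

A counterexample is any prime q such that the claim fails; we check each in order.
For q = 2, 3, 5, 7, …, 61, 67, 71 the conclusion holds.
q = 73: 73 mod 24 = 1 — not in {2, 3, 5, 7, 11, 13, 17, 19, 23}.
Hence q = 73 is a counterexample.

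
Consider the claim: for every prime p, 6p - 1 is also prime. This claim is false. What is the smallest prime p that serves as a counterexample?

Check each prime p in order until 6p - 1 is not prime.
For p = 2, 3, 5, 7 the conclusion holds.
p = 11: 6p - 1 = 65 = 5 × 13, not prime.
Hence p = 11 is a counterexample.

p = 11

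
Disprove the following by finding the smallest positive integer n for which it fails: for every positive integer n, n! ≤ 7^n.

n = 17

Check each positive integer n in order until n! > 7^n.
For n = 1, 2, 3, 4, …, 14, 15, 16 the conclusion holds.
n = 17: n! = 355687428096000 and 7^n = 232630513987207, so 355687428096000 > 232630513987207.
Hence n = 17 is a counterexample.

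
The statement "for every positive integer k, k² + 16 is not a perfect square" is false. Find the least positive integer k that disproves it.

k = 1: 1² + 16 = 17, not a perfect square.
k = 2: 2² + 16 = 20, not a perfect square.
k = 3: 3² + 16 = 25 = 5², a perfect square.
So k = 3 is the smallest counterexample.

k = 3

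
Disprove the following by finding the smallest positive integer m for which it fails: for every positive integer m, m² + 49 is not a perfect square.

Check each positive integer m in order until m² + 49 is a perfect square.
The first 23 eligible values, up to m = 23, all satisfy the conclusion.
m = 24: 24² + 49 = 625 = 25², a perfect square.
Thus m = 24 disproves the claim, and no smaller m works.

m = 24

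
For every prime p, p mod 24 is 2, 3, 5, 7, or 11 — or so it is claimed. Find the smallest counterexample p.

p = 13

A counterexample is any prime p such that the claim fails; we check each in order.
For p = 2, 3, 5, 7, 11 the conclusion holds.
p = 13: 13 mod 24 = 13 — not in {2, 3, 5, 7, 11}.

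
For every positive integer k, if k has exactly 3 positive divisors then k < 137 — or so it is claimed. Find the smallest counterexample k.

k = 169

The first 5 eligible values, up to k = 121, all satisfy the conclusion.
k = 169: τ(169) = 3; 169 ≥ 137.
So k = 169 is the smallest counterexample.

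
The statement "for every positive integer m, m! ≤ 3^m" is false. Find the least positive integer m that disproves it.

Check each positive integer m in order until m! > 3^m.
m = 1: m! = 1 and 3^m = 3, so 1 ≤ 3.
m = 2: m! = 2 and 3^m = 9, so 2 ≤ 9.
m = 3: m! = 6 and 3^m = 27, so 6 ≤ 27.
m = 4: m! = 24 and 3^m = 81, so 24 ≤ 81.
m = 5: m! = 120 and 3^m = 243, so 120 ≤ 243.
m = 6: m! = 720 and 3^m = 729, so 720 ≤ 729.
m = 7: m! = 5040 and 3^m = 2187, so 5040 > 2187.

m = 7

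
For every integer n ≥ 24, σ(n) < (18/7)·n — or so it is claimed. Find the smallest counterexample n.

n = 48

We need the least integer n ≥ 24 for which the claim fails.
For n = 24, 25, 26, 27, …, 45, 46, 47 the conclusion holds.
n = 48: σ(48) = 124; 124 ≥ 864/7.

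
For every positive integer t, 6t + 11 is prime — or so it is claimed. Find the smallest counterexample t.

We need the least positive integer t for which 6t + 11 is not prime.
t = 1: 6t + 11 = 17, prime.
t = 2: 6t + 11 = 23, prime.
t = 3: 6t + 11 = 29, prime.
t = 4: 6t + 11 = 35 = 5 × 7, composite.
Thus t = 4 disproves the claim, and no smaller t works.

t = 4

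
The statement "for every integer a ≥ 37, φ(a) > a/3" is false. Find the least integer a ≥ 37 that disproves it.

Check each integer a ≥ 37 in order until the claim fails.
a = 37: φ(37) = 36 and 37/3 = 37/3, so φ(37) > 37/3.
a = 38: φ(38) = 18 and 38/3 = 38/3, so φ(38) > 38/3.
a = 39: φ(39) = 24 and 39/3 = 13, so φ(39) > 39/3.
a = 40: φ(40) = 16 and 40/3 = 40/3, so φ(40) > 40/3.
a = 41: φ(41) = 40 and 41/3 = 41/3, so φ(41) > 41/3.
a = 42: φ(42) = 12 and 42/3 = 14, so φ(42) ≤ 42/3.

a = 42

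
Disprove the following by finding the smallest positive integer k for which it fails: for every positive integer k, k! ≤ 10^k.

For k = 1, 2, 3, 4, …, 22, 23, 24 the conclusion holds.
k = 25: k! = 15511210043330985984000000 and 10^k = 10000000000000000000000000, so 15511210043330985984000000 > 10000000000000000000000000.
Hence k = 25 is a counterexample.

k = 25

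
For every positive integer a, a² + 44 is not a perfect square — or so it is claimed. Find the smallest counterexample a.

A counterexample is any positive integer a such that a² + 44 is a perfect square; we check each in order.
For a = 1, 2, 3, 4, 5, 6, 7, 8, 9 the conclusion holds.
a = 10: 10² + 44 = 144 = 12², a perfect square.

a = 10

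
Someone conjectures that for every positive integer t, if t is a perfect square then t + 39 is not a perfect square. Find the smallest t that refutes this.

t = 1: 1 + 39 = 40, not a perfect square.
t = 4: 4 + 39 = 43, not a perfect square.
t = 9: 9 + 39 = 48, not a perfect square.
t = 16: 16 + 39 = 55, not a perfect square.
t = 25: 25 = 5² and 25 + 39 = 64 = 8².

t = 25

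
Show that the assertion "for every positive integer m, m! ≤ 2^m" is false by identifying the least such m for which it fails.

A counterexample is any positive integer m such that m! > 2^m; we check each in order.
For m = 1, 2, 3 the conclusion holds.
m = 4: m! = 24 and 2^m = 16, so 24 > 16.
So m = 4 is the smallest counterexample.

m = 4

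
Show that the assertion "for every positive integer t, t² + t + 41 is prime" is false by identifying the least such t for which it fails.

Check each positive integer t in order until t² + t + 41 is not prime.
For t = 1, 2, 3, 4, …, 37, 38, 39 the conclusion holds.
t = 40: t² + t + 41 = 1681 = 41 × 41, composite.
Thus t = 40 disproves the claim, and no smaller t works.

t = 40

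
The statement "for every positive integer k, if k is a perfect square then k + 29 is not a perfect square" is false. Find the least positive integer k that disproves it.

k = 196

The first 13 eligible values, up to k = 169, all satisfy the conclusion.
k = 196: 196 = 14² and 196 + 29 = 225 = 15².
Hence k = 196 is a counterexample.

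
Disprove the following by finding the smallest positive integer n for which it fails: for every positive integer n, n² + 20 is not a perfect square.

For n = 1, 2, 3 the conclusion holds.
n = 4: 4² + 20 = 36 = 6², a perfect square.
Hence n = 4 is a counterexample.

n = 4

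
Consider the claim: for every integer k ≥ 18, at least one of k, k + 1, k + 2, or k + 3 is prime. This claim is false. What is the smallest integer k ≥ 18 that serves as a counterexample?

We need the least integer k ≥ 18 for which k, k + 1, k + 2, k + 3 are all composite.
The first 6 eligible values, up to k = 23, all satisfy the conclusion.
k = 24: 24 = 2 × 12; 25 = 5 × 5; 26 = 2 × 13; 27 = 3 × 9 — all composite.
Hence k = 24 is a counterexample.

k = 24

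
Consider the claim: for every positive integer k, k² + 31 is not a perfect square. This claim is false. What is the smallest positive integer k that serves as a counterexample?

k = 15

For k = 1, 2, 3, 4, …, 12, 13, 14 the conclusion holds.
k = 15: 15² + 31 = 256 = 16², a perfect square.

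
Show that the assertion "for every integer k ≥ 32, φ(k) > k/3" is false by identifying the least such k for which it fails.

k = 36

We need the least integer k ≥ 32 for which the claim fails.
The first 4 eligible values, up to k = 35, all satisfy the conclusion.
k = 36: φ(36) = 12 and 36/3 = 12, so φ(36) ≤ 36/3.
Hence k = 36 is a counterexample.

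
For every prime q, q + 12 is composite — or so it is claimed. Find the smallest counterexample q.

We need the least prime q for which q + 12 is prime.
For q = 2, 3 the conclusion holds.
q = 5: q + 12 = 17, prime — not composite.

q = 5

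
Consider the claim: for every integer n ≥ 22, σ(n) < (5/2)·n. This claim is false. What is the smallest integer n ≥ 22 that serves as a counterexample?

For n = 22, 23 the conclusion holds.
n = 24: σ(24) = 60; 60 ≥ 60.
So n = 24 is the smallest counterexample.

n = 24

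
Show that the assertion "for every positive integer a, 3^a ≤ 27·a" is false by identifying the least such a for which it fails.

a = 5

A counterexample is any positive integer a such that 3^a > 27·a; we check each in order.
The first 4 eligible values, up to a = 4, all satisfy the conclusion.
a = 5: 3^a = 243 and 27·a = 135, so 243 > 135.
So a = 5 is the smallest counterexample.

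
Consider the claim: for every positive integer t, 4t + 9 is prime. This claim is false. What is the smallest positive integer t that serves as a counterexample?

t = 3

A counterexample is any positive integer t such that 4t + 9 is not prime; we check each in order.
For t = 1, 2 the conclusion holds.
t = 3: 4t + 9 = 21 = 3 × 7, composite.
Hence t = 3 is a counterexample.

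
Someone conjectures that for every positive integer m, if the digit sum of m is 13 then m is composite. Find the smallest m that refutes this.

For m = 49, 58 the conclusion holds.
m = 67: digit sum 13; 67 is prime, not composite.
So m = 67 is the smallest counterexample.

m = 67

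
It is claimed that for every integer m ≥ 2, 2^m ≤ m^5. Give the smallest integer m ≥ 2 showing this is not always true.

A counterexample is any integer m ≥ 2 such that 2^m > m^5; we check each in order.
For m = 2, 3, 4, 5, …, 20, 21, 22 the conclusion holds.
m = 23: 2^m = 8388608 and m^5 = 6436343, so 8388608 > 6436343.

m = 23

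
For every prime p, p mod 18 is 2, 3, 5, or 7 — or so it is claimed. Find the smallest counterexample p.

A counterexample is any prime p such that the claim fails; we check each in order.
The first 4 eligible values, up to p = 7, all satisfy the conclusion.
p = 11: 11 mod 18 = 11 — not in {2, 3, 5, 7}.

p = 11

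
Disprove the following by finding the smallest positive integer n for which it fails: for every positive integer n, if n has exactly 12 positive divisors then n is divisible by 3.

Check each positive integer n in order until n has exactly 12 positive divisors but n is not divisible by 3.
For n = 60, 72, 84, 90, 96, 108, 126, 132 the conclusion holds.
n = 140: τ(140) = 12; 140 mod 3 = 2.

n = 140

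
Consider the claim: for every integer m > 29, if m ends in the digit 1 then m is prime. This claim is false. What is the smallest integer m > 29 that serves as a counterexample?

We need the least integer m > 29 for which m ends in the digit 1 but m is not prime.
For m = 31, 41 the conclusion holds.
m = 51: 51 ends in 1; 51 = 3 × 17, composite.

m = 51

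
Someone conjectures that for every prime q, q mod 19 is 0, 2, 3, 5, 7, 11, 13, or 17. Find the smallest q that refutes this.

q = 23

q = 2: 2 mod 19 = 2.
q = 3: 3 mod 19 = 3.
q = 5: 5 mod 19 = 5.
q = 7: 7 mod 19 = 7.
q = 11: 11 mod 19 = 11.
q = 13: 13 mod 19 = 13.
q = 17: 17 mod 19 = 17.
q = 19: 19 mod 19 = 0.
q = 23: 23 mod 19 = 4 — not in {0, 2, 3, 5, 7, 11, 13, 17}.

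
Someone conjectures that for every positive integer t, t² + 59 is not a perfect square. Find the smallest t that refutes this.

t = 29

Check each positive integer t in order until t² + 59 is a perfect square.
For t = 1, 2, 3, 4, …, 26, 27, 28 the conclusion holds.
t = 29: 29² + 59 = 900 = 30², a perfect square.
Hence t = 29 is a counterexample.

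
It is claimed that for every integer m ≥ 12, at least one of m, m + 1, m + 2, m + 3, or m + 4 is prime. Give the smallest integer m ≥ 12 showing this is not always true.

m = 24

A counterexample is any integer m ≥ 12 such that m, m + 1, m + 2, m + 3, m + 4 are all composite; we check each in order.
For m = 12, 13, 14, 15, …, 21, 22, 23 the conclusion holds.
m = 24: 24 = 2 × 12; 25 = 5 × 5; 26 = 2 × 13; 27 = 3 × 9; 28 = 2 × 14 — all composite.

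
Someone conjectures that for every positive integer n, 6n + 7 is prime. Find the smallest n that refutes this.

We need the least positive integer n for which 6n + 7 is not prime.
For n = 1, 2 the conclusion holds.
n = 3: 6n + 7 = 25 = 5 × 5, composite.
So n = 3 is the smallest counterexample.

n = 3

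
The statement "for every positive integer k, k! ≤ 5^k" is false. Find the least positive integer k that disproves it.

A counterexample is any positive integer k such that k! > 5^k; we check each in order.
For k = 1, 2, 3, 4, …, 9, 10, 11 the conclusion holds.
k = 12: k! = 479001600 and 5^k = 244140625, so 479001600 > 244140625.

k = 12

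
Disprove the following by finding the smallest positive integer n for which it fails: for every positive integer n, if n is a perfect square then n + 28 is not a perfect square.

We need the least positive integer n for which n is a perfect square but n + 28 is a perfect square.
The first 5 eligible values, up to n = 25, all satisfy the conclusion.
n = 36: 36 = 6² and 36 + 28 = 64 = 8².

n = 36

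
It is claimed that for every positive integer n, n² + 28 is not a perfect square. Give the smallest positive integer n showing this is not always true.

n = 1: 1² + 28 = 29, not a perfect square.
n = 2: 2² + 28 = 32, not a perfect square.
n = 3: 3² + 28 = 37, not a perfect square.
n = 4: 4² + 28 = 44, not a perfect square.
n = 5: 5² + 28 = 53, not a perfect square.
n = 6: 6² + 28 = 64 = 8², a perfect square.
Thus n = 6 disproves the claim, and no smaller n works.

n = 6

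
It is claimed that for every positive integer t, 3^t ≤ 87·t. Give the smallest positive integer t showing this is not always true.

We need the least positive integer t for which 3^t > 87·t.
t = 1: 3^t = 3 and 87·t = 87, so 3 ≤ 87.
t = 2: 3^t = 9 and 87·t = 174, so 9 ≤ 174.
t = 3: 3^t = 27 and 87·t = 261, so 27 ≤ 261.
t = 4: 3^t = 81 and 87·t = 348, so 81 ≤ 348.
t = 5: 3^t = 243 and 87·t = 435, so 243 ≤ 435.
t = 6: 3^t = 729 and 87·t = 522, so 729 > 522.

t = 6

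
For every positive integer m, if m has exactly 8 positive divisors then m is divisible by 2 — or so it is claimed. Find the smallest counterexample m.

m = 105

We need the least positive integer m for which m has exactly 8 positive divisors but m is not divisible by 2.
For m = 24, 30, 40, 42, …, 88, 102, 104 the conclusion holds.
m = 105: τ(105) = 8; 105 mod 2 = 1.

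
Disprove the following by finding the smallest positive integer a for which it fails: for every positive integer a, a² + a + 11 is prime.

a = 10

For a = 1, 2, 3, 4, 5, 6, 7, 8, 9 the conclusion holds.
a = 10: a² + a + 11 = 121 = 11 × 11, composite.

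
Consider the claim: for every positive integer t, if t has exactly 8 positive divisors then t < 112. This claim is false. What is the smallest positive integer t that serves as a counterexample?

We need the least positive integer t for which t has exactly 8 positive divisors but the claim fails.
The first 14 eligible values, up to t = 110, all satisfy the conclusion.
t = 114: τ(114) = 8; 114 ≥ 112.
Hence t = 114 is a counterexample.

t = 114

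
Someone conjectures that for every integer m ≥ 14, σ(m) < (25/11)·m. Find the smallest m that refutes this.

m = 24

For m = 14, 15, 16, 17, 18, 19, 20, 21, 22, 23 the conclusion holds.
m = 24: σ(24) = 60; 60 ≥ 600/11.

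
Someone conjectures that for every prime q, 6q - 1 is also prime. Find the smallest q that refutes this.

q = 11

Check each prime q in order until 6q - 1 is not prime.
The first 4 eligible values, up to q = 7, all satisfy the conclusion.
q = 11: 6q - 1 = 65 = 5 × 13, not prime.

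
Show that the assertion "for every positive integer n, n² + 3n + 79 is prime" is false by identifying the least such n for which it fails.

n = 1: n² + 3n + 79 = 83, prime.
n = 2: n² + 3n + 79 = 89, prime.
n = 3: n² + 3n + 79 = 97, prime.
n = 4: n² + 3n + 79 = 107, prime.
n = 5: n² + 3n + 79 = 119 = 7 × 17, composite.

n = 5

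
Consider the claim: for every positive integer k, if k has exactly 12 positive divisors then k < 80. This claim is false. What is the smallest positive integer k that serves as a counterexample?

A counterexample is any positive integer k such that k has exactly 12 positive divisors but the claim fails; we check each in order.
For k = 60, 72 the conclusion holds.
k = 84: τ(84) = 12; 84 ≥ 80.

k = 84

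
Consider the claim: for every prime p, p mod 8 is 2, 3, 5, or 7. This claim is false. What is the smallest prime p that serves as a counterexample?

We need the least prime p for which the claim fails.
p = 2: 2 mod 8 = 2.
p = 3: 3 mod 8 = 3.
p = 5: 5 mod 8 = 5.
p = 7: 7 mod 8 = 7.
p = 11: 11 mod 8 = 3.
p = 13: 13 mod 8 = 5.
p = 17: 17 mod 8 = 1 — not in {2, 3, 5, 7}.

p = 17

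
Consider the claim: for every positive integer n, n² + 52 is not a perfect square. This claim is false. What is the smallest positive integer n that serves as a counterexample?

n = 12

We need the least positive integer n for which n² + 52 is a perfect square.
For n = 1, 2, 3, 4, …, 9, 10, 11 the conclusion holds.
n = 12: 12² + 52 = 196 = 14², a perfect square.
So n = 12 is the smallest counterexample.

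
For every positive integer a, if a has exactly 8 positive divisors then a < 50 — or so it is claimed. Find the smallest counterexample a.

a = 54

a = 24: τ(24) = 8; 24 < 50.
a = 30: τ(30) = 8; 30 < 50.
a = 40: τ(40) = 8; 40 < 50.
a = 42: τ(42) = 8; 42 < 50.
a = 54: τ(54) = 8; 54 ≥ 50.
So a = 54 is the smallest counterexample.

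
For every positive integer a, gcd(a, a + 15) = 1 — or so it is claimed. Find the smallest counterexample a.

a = 1: gcd(1, 16) = 1.
a = 2: gcd(2, 17) = 1.
a = 3: gcd(3, 18) = 3.
Hence a = 3 is a counterexample.

a = 3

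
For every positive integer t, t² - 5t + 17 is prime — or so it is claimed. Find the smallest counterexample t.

A counterexample is any positive integer t such that t² - 5t + 17 is not prime; we check each in order.
For t = 1, 2, 3, 4, …, 10, 11, 12 the conclusion holds.
t = 13: t² - 5t + 17 = 121 = 11 × 11, composite.
Hence t = 13 is a counterexample.

t = 13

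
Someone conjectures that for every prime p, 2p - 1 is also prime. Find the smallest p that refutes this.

p = 2: 2p - 1 = 3, prime.
p = 3: 2p - 1 = 5, prime.
p = 5: 2p - 1 = 9 = 3 × 3, not prime.
So p = 5 is the smallest counterexample.

p = 5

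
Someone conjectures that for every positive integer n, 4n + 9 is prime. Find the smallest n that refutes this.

We need the least positive integer n for which 4n + 9 is not prime.
For n = 1, 2 the conclusion holds.
n = 3: 4n + 9 = 21 = 3 × 7, composite.

n = 3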